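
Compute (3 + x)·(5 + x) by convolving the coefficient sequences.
Ascending coefficients: a = [3, 1], b = [5, 1]. c[0] = 3×5 = 15; c[1] = 3×1 + 1×5 = 8; c[2] = 1×1 = 1. Result coefficients: [15, 8, 1] → 15 + 8x + x^2

15 + 8x + x^2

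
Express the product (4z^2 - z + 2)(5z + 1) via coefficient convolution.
Ascending coefficients: a = [2, -1, 4], b = [1, 5]. c[0] = 2×1 = 2; c[1] = 2×5 + -1×1 = 9; c[2] = -1×5 + 4×1 = -1; c[3] = 4×5 = 20. Result coefficients: [2, 9, -1, 20] → 20z^3 - z^2 + 9z + 2

20z^3 - z^2 + 9z + 2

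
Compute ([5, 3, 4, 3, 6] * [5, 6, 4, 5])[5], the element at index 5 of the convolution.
Use y[k] = Σ_i a[i]·b[k-i] at k=5. y[5] = 4×5 + 3×4 + 6×6 = 68

68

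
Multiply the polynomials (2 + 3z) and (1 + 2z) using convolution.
Ascending coefficients: a = [2, 3], b = [1, 2]. c[0] = 2×1 = 2; c[1] = 2×2 + 3×1 = 7; c[2] = 3×2 = 6. Result coefficients: [2, 7, 6] → 2 + 7z + 6z^2

2 + 7z + 6z^2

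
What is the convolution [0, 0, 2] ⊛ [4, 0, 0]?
y[0] = 0×4 = 0; y[1] = 0×0 + 0×4 = 0; y[2] = 0×0 + 0×0 + 2×4 = 8; y[3] = 0×0 + 2×0 = 0; y[4] = 2×0 = 0

[0, 0, 8, 0, 0]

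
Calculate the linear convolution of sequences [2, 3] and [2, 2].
y[0] = 2×2 = 4; y[1] = 2×2 + 3×2 = 10; y[2] = 3×2 = 6

[4, 10, 6]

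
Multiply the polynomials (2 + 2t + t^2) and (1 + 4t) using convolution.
Ascending coefficients: a = [2, 2, 1], b = [1, 4]. c[0] = 2×1 = 2; c[1] = 2×4 + 2×1 = 10; c[2] = 2×4 + 1×1 = 9; c[3] = 1×4 = 4. Result coefficients: [2, 10, 9, 4] → 2 + 10t + 9t^2 + 4t^3

2 + 10t + 9t^2 + 4t^3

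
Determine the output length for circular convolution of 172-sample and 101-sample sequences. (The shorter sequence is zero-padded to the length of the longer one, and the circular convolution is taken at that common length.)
Circular convolution (zero-padding the shorter input) has length max(m, n) = max(172, 101) = 172

172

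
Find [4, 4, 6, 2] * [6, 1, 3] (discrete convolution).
y[0] = 4×6 = 24; y[1] = 4×1 + 4×6 = 28; y[2] = 4×3 + 4×1 + 6×6 = 52; y[3] = 4×3 + 6×1 + 2×6 = 30; y[4] = 6×3 + 2×1 = 20; y[5] = 2×3 = 6

[24, 28, 52, 30, 20, 6]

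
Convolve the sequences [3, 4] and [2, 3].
y[0] = 3×2 = 6; y[1] = 3×3 + 4×2 = 17; y[2] = 4×3 = 12

[6, 17, 12]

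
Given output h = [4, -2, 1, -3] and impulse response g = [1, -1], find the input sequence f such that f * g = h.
Deconvolve h=[4, -2, 1, -3] by g=[1, -1]. Since g[0]=1, solve forward: f[0] = h[0] / 1 = 4; f[1] = (h[1] - 4×-1) / 1 = 2; f[2] = (h[2] - 2×-1) / 1 = 3. So f = [4, 2, 3]. Check by forward convolution: h[0] = 4×1 = 4; h[1] = 4×-1 + 2×1 = -2; h[2] = 2×-1 + 3×1 = 1; h[3] = 3×-1 = -3

[4, 2, 3]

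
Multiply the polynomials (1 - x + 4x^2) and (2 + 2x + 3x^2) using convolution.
Ascending coefficients: a = [1, -1, 4], b = [2, 2, 3]. c[0] = 1×2 = 2; c[1] = 1×2 + -1×2 = 0; c[2] = 1×3 + -1×2 + 4×2 = 9; c[3] = -1×3 + 4×2 = 5; c[4] = 4×3 = 12. Result coefficients: [2, 0, 9, 5, 12] → 2 + 9x^2 + 5x^3 + 12x^4

2 + 9x^2 + 5x^3 + 12x^4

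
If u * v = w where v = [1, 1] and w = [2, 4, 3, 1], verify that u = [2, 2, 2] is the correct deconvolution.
Forward-compute [2, 2, 2] * [1, 1]: w[0] = 2×1 = 2; w[1] = 2×1 + 2×1 = 4; w[2] = 2×1 + 2×1 = 4; w[3] = 2×1 = 2 → [2, 4, 4, 2]. Does not match given w = [2, 4, 3, 1].

Not verified. [2, 2, 2] * [1, 1] = [2, 4, 4, 2], which differs from [2, 4, 3, 1] at index 2.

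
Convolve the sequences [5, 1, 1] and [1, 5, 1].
y[0] = 5×1 = 5; y[1] = 5×5 + 1×1 = 26; y[2] = 5×1 + 1×5 + 1×1 = 11; y[3] = 1×1 + 1×5 = 6; y[4] = 1×1 = 1

[5, 26, 11, 6, 1]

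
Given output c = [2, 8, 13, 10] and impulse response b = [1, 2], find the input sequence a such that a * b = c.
Deconvolve c=[2, 8, 13, 10] by b=[1, 2]. Since b[0]=1, solve forward: a[0] = c[0] / 1 = 2; a[1] = (c[1] - 2×2) / 1 = 4; a[2] = (c[2] - 4×2) / 1 = 5. So a = [2, 4, 5]. Check by forward convolution: c[0] = 2×1 = 2; c[1] = 2×2 + 4×1 = 8; c[2] = 4×2 + 5×1 = 13; c[3] = 5×2 = 10

[2, 4, 5]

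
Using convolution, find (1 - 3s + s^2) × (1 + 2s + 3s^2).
Ascending coefficients: a = [1, -3, 1], b = [1, 2, 3]. c[0] = 1×1 = 1; c[1] = 1×2 + -3×1 = -1; c[2] = 1×3 + -3×2 + 1×1 = -2; c[3] = -3×3 + 1×2 = -7; c[4] = 1×3 = 3. Result coefficients: [1, -1, -2, -7, 3] → 1 - s - 2s^2 - 7s^3 + 3s^4

1 - s - 2s^2 - 7s^3 + 3s^4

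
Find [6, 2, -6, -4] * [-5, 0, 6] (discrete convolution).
y[0] = 6×-5 = -30; y[1] = 6×0 + 2×-5 = -10; y[2] = 6×6 + 2×0 + -6×-5 = 66; y[3] = 2×6 + -6×0 + -4×-5 = 32; y[4] = -6×6 + -4×0 = -36; y[5] = -4×6 = -24

[-30, -10, 66, 32, -36, -24]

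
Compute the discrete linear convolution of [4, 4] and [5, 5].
y[0] = 4×5 = 20; y[1] = 4×5 + 4×5 = 40; y[2] = 4×5 = 20

[20, 40, 20]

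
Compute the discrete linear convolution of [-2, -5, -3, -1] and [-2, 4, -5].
y[0] = -2×-2 = 4; y[1] = -2×4 + -5×-2 = 2; y[2] = -2×-5 + -5×4 + -3×-2 = -4; y[3] = -5×-5 + -3×4 + -1×-2 = 15; y[4] = -3×-5 + -1×4 = 11; y[5] = -1×-5 = 5

[4, 2, -4, 15, 11, 5]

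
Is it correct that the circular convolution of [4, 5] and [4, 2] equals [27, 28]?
Recompute circular convolution of [4, 5] and [4, 2]: y[0] = 4×4 + 5×2 = 26; y[1] = 4×2 + 5×4 = 28 → [26, 28]. Compare to given [27, 28]: they differ at index 0: given 27, correct 26, so answer: No

No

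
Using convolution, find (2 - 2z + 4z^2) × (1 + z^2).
Ascending coefficients: a = [2, -2, 4], b = [1, 0, 1]. c[0] = 2×1 = 2; c[1] = 2×0 + -2×1 = -2; c[2] = 2×1 + -2×0 + 4×1 = 6; c[3] = -2×1 + 4×0 = -2; c[4] = 4×1 = 4. Result coefficients: [2, -2, 6, -2, 4] → 2 - 2z + 6z^2 - 2z^3 + 4z^4

2 - 2z + 6z^2 - 2z^3 + 4z^4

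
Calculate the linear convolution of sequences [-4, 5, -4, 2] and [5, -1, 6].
y[0] = -4×5 = -20; y[1] = -4×-1 + 5×5 = 29; y[2] = -4×6 + 5×-1 + -4×5 = -49; y[3] = 5×6 + -4×-1 + 2×5 = 44; y[4] = -4×6 + 2×-1 = -26; y[5] = 2×6 = 12

[-20, 29, -49, 44, -26, 12]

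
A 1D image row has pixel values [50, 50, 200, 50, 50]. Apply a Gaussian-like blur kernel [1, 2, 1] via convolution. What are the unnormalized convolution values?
Convolve image row [50, 50, 200, 50, 50] with kernel [1, 2, 1]: y[0] = 50×1 = 50; y[1] = 50×2 + 50×1 = 150; y[2] = 50×1 + 50×2 + 200×1 = 350; y[3] = 50×1 + 200×2 + 50×1 = 500; y[4] = 200×1 + 50×2 + 50×1 = 350; y[5] = 50×1 + 50×2 = 150; y[6] = 50×1 = 50 → [50, 150, 350, 500, 350, 150, 50]. Normalization factor = sum(kernel) = 4.

[50, 150, 350, 500, 350, 150, 50]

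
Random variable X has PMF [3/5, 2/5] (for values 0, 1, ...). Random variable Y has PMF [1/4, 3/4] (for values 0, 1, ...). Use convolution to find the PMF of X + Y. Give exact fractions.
P(X+Y=k) = Σ_i P(X=i)·P(Y=k-i) — a convolution of [3/5, 2/5] and [1/4, 3/4]. P(X+Y=0) = (3/5)×(1/4) = 3/20; P(X+Y=1) = (3/5)×(3/4) + (2/5)×(1/4) = 9/20 + 1/10 = 11/20; P(X+Y=2) = (2/5)×(3/4) = 3/10. PMF: [3/20, 11/20, 3/10] (sums to 1 ✓)

[3/20, 11/20, 3/10]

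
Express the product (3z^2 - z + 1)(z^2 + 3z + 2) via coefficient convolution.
Ascending coefficients: a = [1, -1, 3], b = [2, 3, 1]. c[0] = 1×2 = 2; c[1] = 1×3 + -1×2 = 1; c[2] = 1×1 + -1×3 + 3×2 = 4; c[3] = -1×1 + 3×3 = 8; c[4] = 3×1 = 3. Result coefficients: [2, 1, 4, 8, 3] → 3z^4 + 8z^3 + 4z^2 + z + 2

3z^4 + 8z^3 + 4z^2 + z + 2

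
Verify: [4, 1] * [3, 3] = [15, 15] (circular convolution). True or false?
Recompute circular convolution of [4, 1] and [3, 3]: y[0] = 4×3 + 1×3 = 15; y[1] = 4×3 + 1×3 = 15 → [15, 15]. Given [15, 15] matches, so answer: Yes

Yes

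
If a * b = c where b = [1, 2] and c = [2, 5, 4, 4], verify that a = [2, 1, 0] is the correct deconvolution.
Forward-compute [2, 1, 0] * [1, 2]: c[0] = 2×1 = 2; c[1] = 2×2 + 1×1 = 5; c[2] = 1×2 + 0×1 = 2; c[3] = 0×2 = 0 → [2, 5, 2, 0]. Does not match given c = [2, 5, 4, 4].

Not verified. [2, 1, 0] * [1, 2] = [2, 5, 2, 0], which differs from [2, 5, 4, 4] at index 2.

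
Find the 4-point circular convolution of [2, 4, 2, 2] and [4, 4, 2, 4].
Use y[k] = Σ_j a[j]·b[(k-j) mod 4]. y[0] = 2×4 + 4×4 + 2×2 + 2×4 = 36; y[1] = 2×4 + 4×4 + 2×4 + 2×2 = 36; y[2] = 2×2 + 4×4 + 2×4 + 2×4 = 36; y[3] = 2×4 + 4×2 + 2×4 + 2×4 = 32. Result: [36, 36, 36, 32]

[36, 36, 36, 32]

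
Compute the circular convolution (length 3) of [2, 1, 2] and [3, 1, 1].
Use y[k] = Σ_j s[j]·t[(k-j) mod 3]. y[0] = 2×3 + 1×1 + 2×1 = 9; y[1] = 2×1 + 1×3 + 2×1 = 7; y[2] = 2×1 + 1×1 + 2×3 = 9. Result: [9, 7, 9]

[9, 7, 9]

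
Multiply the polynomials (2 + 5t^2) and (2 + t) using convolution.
Ascending coefficients: a = [2, 0, 5], b = [2, 1]. c[0] = 2×2 = 4; c[1] = 2×1 + 0×2 = 2; c[2] = 0×1 + 5×2 = 10; c[3] = 5×1 = 5. Result coefficients: [4, 2, 10, 5] → 4 + 2t + 10t^2 + 5t^3

4 + 2t + 10t^2 + 5t^3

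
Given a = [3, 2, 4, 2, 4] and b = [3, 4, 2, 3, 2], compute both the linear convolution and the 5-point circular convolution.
Linear: y_lin[0] = 3×3 = 9; y_lin[1] = 3×4 + 2×3 = 18; y_lin[2] = 3×2 + 2×4 + 4×3 = 26; y_lin[3] = 3×3 + 2×2 + 4×4 + 2×3 = 35; y_lin[4] = 3×2 + 2×3 + 4×2 + 2×4 + 4×3 = 40; y_lin[5] = 2×2 + 4×3 + 2×2 + 4×4 = 36; y_lin[6] = 4×2 + 2×3 + 4×2 = 22; y_lin[7] = 2×2 + 4×3 = 16; y_lin[8] = 4×2 = 8 → [9, 18, 26, 35, 40, 36, 22, 16, 8]. Circular (length 5): y[0] = 3×3 + 2×2 + 4×3 + 2×2 + 4×4 = 45; y[1] = 3×4 + 2×3 + 4×2 + 2×3 + 4×2 = 40; y[2] = 3×2 + 2×4 + 4×3 + 2×2 + 4×3 = 42; y[3] = 3×3 + 2×2 + 4×4 + 2×3 + 4×2 = 43; y[4] = 3×2 + 2×3 + 4×2 + 2×4 + 4×3 = 40 → [45, 40, 42, 43, 40]

Linear: [9, 18, 26, 35, 40, 36, 22, 16, 8], Circular: [45, 40, 42, 43, 40]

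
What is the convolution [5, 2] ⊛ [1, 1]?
y[0] = 5×1 = 5; y[1] = 5×1 + 2×1 = 7; y[2] = 2×1 = 2

[5, 7, 2]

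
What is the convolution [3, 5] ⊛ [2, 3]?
y[0] = 3×2 = 6; y[1] = 3×3 + 5×2 = 19; y[2] = 5×3 = 15

[6, 19, 15]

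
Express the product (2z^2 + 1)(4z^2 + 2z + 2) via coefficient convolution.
Ascending coefficients: a = [1, 0, 2], b = [2, 2, 4]. c[0] = 1×2 = 2; c[1] = 1×2 + 0×2 = 2; c[2] = 1×4 + 0×2 + 2×2 = 8; c[3] = 0×4 + 2×2 = 4; c[4] = 2×4 = 8. Result coefficients: [2, 2, 8, 4, 8] → 8z^4 + 4z^3 + 8z^2 + 2z + 2

8z^4 + 4z^3 + 8z^2 + 2z + 2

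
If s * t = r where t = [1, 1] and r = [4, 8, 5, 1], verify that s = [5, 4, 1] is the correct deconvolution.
Forward-compute [5, 4, 1] * [1, 1]: r[0] = 5×1 = 5; r[1] = 5×1 + 4×1 = 9; r[2] = 4×1 + 1×1 = 5; r[3] = 1×1 = 1 → [5, 9, 5, 1]. Does not match given r = [4, 8, 5, 1].

Not verified. [5, 4, 1] * [1, 1] = [5, 9, 5, 1], which differs from [4, 8, 5, 1] at index 0.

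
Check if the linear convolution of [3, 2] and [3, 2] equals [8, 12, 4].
Recompute linear convolution of [3, 2] and [3, 2]: y[0] = 3×3 = 9; y[1] = 3×2 + 2×3 = 12; y[2] = 2×2 = 4 → [9, 12, 4]. Compare to given [8, 12, 4]: they differ at index 0: given 8, correct 9, so answer: No

No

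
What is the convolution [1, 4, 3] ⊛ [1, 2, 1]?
y[0] = 1×1 = 1; y[1] = 1×2 + 4×1 = 6; y[2] = 1×1 + 4×2 + 3×1 = 12; y[3] = 4×1 + 3×2 = 10; y[4] = 3×1 = 3

[1, 6, 12, 10, 3]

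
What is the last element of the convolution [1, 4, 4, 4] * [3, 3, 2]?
Use y[k] = Σ_i a[i]·b[k-i] at k=5. y[5] = 4×2 = 8

8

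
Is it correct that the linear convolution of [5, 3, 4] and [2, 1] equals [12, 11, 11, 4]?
Recompute linear convolution of [5, 3, 4] and [2, 1]: y[0] = 5×2 = 10; y[1] = 5×1 + 3×2 = 11; y[2] = 3×1 + 4×2 = 11; y[3] = 4×1 = 4 → [10, 11, 11, 4]. Compare to given [12, 11, 11, 4]: they differ at index 0: given 12, correct 10, so answer: No

No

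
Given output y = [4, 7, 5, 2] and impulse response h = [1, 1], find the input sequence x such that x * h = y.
Deconvolve y=[4, 7, 5, 2] by h=[1, 1]. Since h[0]=1, solve forward: x[0] = y[0] / 1 = 4; x[1] = (y[1] - 4×1) / 1 = 3; x[2] = (y[2] - 3×1) / 1 = 2. So x = [4, 3, 2]. Check by forward convolution: y[0] = 4×1 = 4; y[1] = 4×1 + 3×1 = 7; y[2] = 3×1 + 2×1 = 5; y[3] = 2×1 = 2

[4, 3, 2]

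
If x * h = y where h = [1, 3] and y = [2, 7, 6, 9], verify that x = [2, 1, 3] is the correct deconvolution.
Forward-compute [2, 1, 3] * [1, 3]: y[0] = 2×1 = 2; y[1] = 2×3 + 1×1 = 7; y[2] = 1×3 + 3×1 = 6; y[3] = 3×3 = 9 → [2, 7, 6, 9]. Matches given y = [2, 7, 6, 9], so verified.

Verified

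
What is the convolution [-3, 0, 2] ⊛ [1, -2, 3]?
y[0] = -3×1 = -3; y[1] = -3×-2 + 0×1 = 6; y[2] = -3×3 + 0×-2 + 2×1 = -7; y[3] = 0×3 + 2×-2 = -4; y[4] = 2×3 = 6

[-3, 6, -7, -4, 6]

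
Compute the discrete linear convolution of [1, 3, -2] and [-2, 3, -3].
y[0] = 1×-2 = -2; y[1] = 1×3 + 3×-2 = -3; y[2] = 1×-3 + 3×3 + -2×-2 = 10; y[3] = 3×-3 + -2×3 = -15; y[4] = -2×-3 = 6

[-2, -3, 10, -15, 6]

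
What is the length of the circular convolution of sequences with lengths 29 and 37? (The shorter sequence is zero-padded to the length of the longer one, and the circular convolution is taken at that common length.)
Circular convolution (zero-padding the shorter input) has length max(m, n) = max(29, 37) = 37

37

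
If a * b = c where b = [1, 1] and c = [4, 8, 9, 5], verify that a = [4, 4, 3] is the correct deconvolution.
Forward-compute [4, 4, 3] * [1, 1]: c[0] = 4×1 = 4; c[1] = 4×1 + 4×1 = 8; c[2] = 4×1 + 3×1 = 7; c[3] = 3×1 = 3 → [4, 8, 7, 3]. Does not match given c = [4, 8, 9, 5].

Not verified. [4, 4, 3] * [1, 1] = [4, 8, 7, 3], which differs from [4, 8, 9, 5] at index 2.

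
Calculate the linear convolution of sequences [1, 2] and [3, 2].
y[0] = 1×3 = 3; y[1] = 1×2 + 2×3 = 8; y[2] = 2×2 = 4

[3, 8, 4]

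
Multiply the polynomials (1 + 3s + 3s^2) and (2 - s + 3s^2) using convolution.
Ascending coefficients: a = [1, 3, 3], b = [2, -1, 3]. c[0] = 1×2 = 2; c[1] = 1×-1 + 3×2 = 5; c[2] = 1×3 + 3×-1 + 3×2 = 6; c[3] = 3×3 + 3×-1 = 6; c[4] = 3×3 = 9. Result coefficients: [2, 5, 6, 6, 9] → 2 + 5s + 6s^2 + 6s^3 + 9s^4

2 + 5s + 6s^2 + 6s^3 + 9s^4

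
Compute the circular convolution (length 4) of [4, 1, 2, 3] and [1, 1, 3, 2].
Use y[k] = Σ_j f[j]·g[(k-j) mod 4]. y[0] = 4×1 + 1×2 + 2×3 + 3×1 = 15; y[1] = 4×1 + 1×1 + 2×2 + 3×3 = 18; y[2] = 4×3 + 1×1 + 2×1 + 3×2 = 21; y[3] = 4×2 + 1×3 + 2×1 + 3×1 = 16. Result: [15, 18, 21, 16]

[15, 18, 21, 16]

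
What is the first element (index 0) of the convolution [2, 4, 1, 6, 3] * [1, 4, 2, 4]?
Use y[k] = Σ_i a[i]·b[k-i] at k=0. y[0] = 2×1 = 2

2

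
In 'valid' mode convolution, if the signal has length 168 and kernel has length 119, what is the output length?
'Valid' mode counts only positions where the kernel fully overlaps the signal: m - n + 1 = 168 - 119 + 1 = 50

50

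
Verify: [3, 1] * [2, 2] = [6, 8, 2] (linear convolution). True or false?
Recompute linear convolution of [3, 1] and [2, 2]: y[0] = 3×2 = 6; y[1] = 3×2 + 1×2 = 8; y[2] = 1×2 = 2 → [6, 8, 2]. Given [6, 8, 2] matches, so answer: Yes

Yes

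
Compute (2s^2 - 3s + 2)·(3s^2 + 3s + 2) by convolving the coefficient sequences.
Ascending coefficients: a = [2, -3, 2], b = [2, 3, 3]. c[0] = 2×2 = 4; c[1] = 2×3 + -3×2 = 0; c[2] = 2×3 + -3×3 + 2×2 = 1; c[3] = -3×3 + 2×3 = -3; c[4] = 2×3 = 6. Result coefficients: [4, 0, 1, -3, 6] → 6s^4 - 3s^3 + s^2 + 4

6s^4 - 3s^3 + s^2 + 4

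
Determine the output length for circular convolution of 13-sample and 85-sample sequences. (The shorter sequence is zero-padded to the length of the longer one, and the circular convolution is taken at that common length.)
Circular convolution (zero-padding the shorter input) has length max(m, n) = max(13, 85) = 85

85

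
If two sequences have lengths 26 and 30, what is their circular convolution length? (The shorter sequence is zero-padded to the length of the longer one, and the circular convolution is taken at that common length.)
Circular convolution (zero-padding the shorter input) has length max(m, n) = max(26, 30) = 30

30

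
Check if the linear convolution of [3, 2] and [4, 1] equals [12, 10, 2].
Recompute linear convolution of [3, 2] and [4, 1]: y[0] = 3×4 = 12; y[1] = 3×1 + 2×4 = 11; y[2] = 2×1 = 2 → [12, 11, 2]. Compare to given [12, 10, 2]: they differ at index 1: given 10, correct 11, so answer: No

No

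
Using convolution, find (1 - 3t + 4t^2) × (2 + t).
Ascending coefficients: a = [1, -3, 4], b = [2, 1]. c[0] = 1×2 = 2; c[1] = 1×1 + -3×2 = -5; c[2] = -3×1 + 4×2 = 5; c[3] = 4×1 = 4. Result coefficients: [2, -5, 5, 4] → 2 - 5t + 5t^2 + 4t^3

2 - 5t + 5t^2 + 4t^3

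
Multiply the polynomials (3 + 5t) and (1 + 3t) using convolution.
Ascending coefficients: a = [3, 5], b = [1, 3]. c[0] = 3×1 = 3; c[1] = 3×3 + 5×1 = 14; c[2] = 5×3 = 15. Result coefficients: [3, 14, 15] → 3 + 14t + 15t^2

3 + 14t + 15t^2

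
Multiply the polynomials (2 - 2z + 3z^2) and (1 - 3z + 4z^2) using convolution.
Ascending coefficients: a = [2, -2, 3], b = [1, -3, 4]. c[0] = 2×1 = 2; c[1] = 2×-3 + -2×1 = -8; c[2] = 2×4 + -2×-3 + 3×1 = 17; c[3] = -2×4 + 3×-3 = -17; c[4] = 3×4 = 12. Result coefficients: [2, -8, 17, -17, 12] → 2 - 8z + 17z^2 - 17z^3 + 12z^4

2 - 8z + 17z^2 - 17z^3 + 12z^4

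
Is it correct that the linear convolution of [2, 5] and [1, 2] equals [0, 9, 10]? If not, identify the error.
Recompute linear convolution of [2, 5] and [1, 2]: y[0] = 2×1 = 2; y[1] = 2×2 + 5×1 = 9; y[2] = 5×2 = 10 → [2, 9, 10]. Compare to given [0, 9, 10]: they differ at index 0: given 0, correct 2, so answer: No

No. Error at index 0: given 0, correct 2.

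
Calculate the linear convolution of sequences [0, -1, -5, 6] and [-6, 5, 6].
y[0] = 0×-6 = 0; y[1] = 0×5 + -1×-6 = 6; y[2] = 0×6 + -1×5 + -5×-6 = 25; y[3] = -1×6 + -5×5 + 6×-6 = -67; y[4] = -5×6 + 6×5 = 0; y[5] = 6×6 = 36

[0, 6, 25, -67, 0, 36]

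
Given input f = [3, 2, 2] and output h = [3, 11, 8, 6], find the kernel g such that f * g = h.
Output length 4 = len(f) + len(g) - 1 ⇒ len(g) = 2. Solve g forward using g[k] = (h[k] - Σ_{i≥1} f[i]·g[k-i]) / f[0]: g[0] = h[0] / f[0] = 3 / 3 = 1; g[1] = (h[1] - 2×1) / f[0] = (11 - 2×1) / 3 = 3. So g = [1, 3]. Forward-check [3, 2, 2] * [1, 3]: h[0] = 3×1 = 3; h[1] = 3×3 + 2×1 = 11; h[2] = 2×3 + 2×1 = 8; h[3] = 2×3 = 6 → [3, 11, 8, 6] ✓

[1, 3]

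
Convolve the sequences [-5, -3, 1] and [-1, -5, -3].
y[0] = -5×-1 = 5; y[1] = -5×-5 + -3×-1 = 28; y[2] = -5×-3 + -3×-5 + 1×-1 = 29; y[3] = -3×-3 + 1×-5 = 4; y[4] = 1×-3 = -3

[5, 28, 29, 4, -3]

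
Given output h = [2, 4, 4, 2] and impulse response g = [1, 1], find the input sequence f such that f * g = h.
Deconvolve h=[2, 4, 4, 2] by g=[1, 1]. Since g[0]=1, solve forward: f[0] = h[0] / 1 = 2; f[1] = (h[1] - 2×1) / 1 = 2; f[2] = (h[2] - 2×1) / 1 = 2. So f = [2, 2, 2]. Check by forward convolution: h[0] = 2×1 = 2; h[1] = 2×1 + 2×1 = 4; h[2] = 2×1 + 2×1 = 4; h[3] = 2×1 = 2

[2, 2, 2]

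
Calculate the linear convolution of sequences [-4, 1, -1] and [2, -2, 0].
y[0] = -4×2 = -8; y[1] = -4×-2 + 1×2 = 10; y[2] = -4×0 + 1×-2 + -1×2 = -4; y[3] = 1×0 + -1×-2 = 2; y[4] = -1×0 = 0

[-8, 10, -4, 2, 0]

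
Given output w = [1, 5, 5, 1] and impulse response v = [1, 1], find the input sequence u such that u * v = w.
Deconvolve w=[1, 5, 5, 1] by v=[1, 1]. Since v[0]=1, solve forward: u[0] = w[0] / 1 = 1; u[1] = (w[1] - 1×1) / 1 = 4; u[2] = (w[2] - 4×1) / 1 = 1. So u = [1, 4, 1]. Check by forward convolution: w[0] = 1×1 = 1; w[1] = 1×1 + 4×1 = 5; w[2] = 4×1 + 1×1 = 5; w[3] = 1×1 = 1

[1, 4, 1]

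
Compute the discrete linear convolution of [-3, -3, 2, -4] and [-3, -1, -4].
y[0] = -3×-3 = 9; y[1] = -3×-1 + -3×-3 = 12; y[2] = -3×-4 + -3×-1 + 2×-3 = 9; y[3] = -3×-4 + 2×-1 + -4×-3 = 22; y[4] = 2×-4 + -4×-1 = -4; y[5] = -4×-4 = 16

[9, 12, 9, 22, -4, 16]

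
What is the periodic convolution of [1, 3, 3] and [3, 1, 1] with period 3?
Use y[k] = Σ_j u[j]·v[(k-j) mod 3]. y[0] = 1×3 + 3×1 + 3×1 = 9; y[1] = 1×1 + 3×3 + 3×1 = 13; y[2] = 1×1 + 3×1 + 3×3 = 13. Result: [9, 13, 13]

[9, 13, 13]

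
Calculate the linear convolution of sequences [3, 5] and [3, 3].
y[0] = 3×3 = 9; y[1] = 3×3 + 5×3 = 24; y[2] = 5×3 = 15

[9, 24, 15]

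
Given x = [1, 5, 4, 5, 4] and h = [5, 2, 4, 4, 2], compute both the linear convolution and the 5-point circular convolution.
Linear: y_lin[0] = 1×5 = 5; y_lin[1] = 1×2 + 5×5 = 27; y_lin[2] = 1×4 + 5×2 + 4×5 = 34; y_lin[3] = 1×4 + 5×4 + 4×2 + 5×5 = 57; y_lin[4] = 1×2 + 5×4 + 4×4 + 5×2 + 4×5 = 68; y_lin[5] = 5×2 + 4×4 + 5×4 + 4×2 = 54; y_lin[6] = 4×2 + 5×4 + 4×4 = 44; y_lin[7] = 5×2 + 4×4 = 26; y_lin[8] = 4×2 = 8 → [5, 27, 34, 57, 68, 54, 44, 26, 8]. Circular (length 5): y[0] = 1×5 + 5×2 + 4×4 + 5×4 + 4×2 = 59; y[1] = 1×2 + 5×5 + 4×2 + 5×4 + 4×4 = 71; y[2] = 1×4 + 5×2 + 4×5 + 5×2 + 4×4 = 60; y[3] = 1×4 + 5×4 + 4×2 + 5×5 + 4×2 = 65; y[4] = 1×2 + 5×4 + 4×4 + 5×2 + 4×5 = 68 → [59, 71, 60, 65, 68]

Linear: [5, 27, 34, 57, 68, 54, 44, 26, 8], Circular: [59, 71, 60, 65, 68]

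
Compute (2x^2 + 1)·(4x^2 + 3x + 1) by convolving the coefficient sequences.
Ascending coefficients: a = [1, 0, 2], b = [1, 3, 4]. c[0] = 1×1 = 1; c[1] = 1×3 + 0×1 = 3; c[2] = 1×4 + 0×3 + 2×1 = 6; c[3] = 0×4 + 2×3 = 6; c[4] = 2×4 = 8. Result coefficients: [1, 3, 6, 6, 8] → 8x^4 + 6x^3 + 6x^2 + 3x + 1

8x^4 + 6x^3 + 6x^2 + 3x + 1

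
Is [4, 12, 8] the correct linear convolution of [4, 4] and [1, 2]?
Recompute linear convolution of [4, 4] and [1, 2]: y[0] = 4×1 = 4; y[1] = 4×2 + 4×1 = 12; y[2] = 4×2 = 8 → [4, 12, 8]. Given [4, 12, 8] matches, so answer: Yes

Yes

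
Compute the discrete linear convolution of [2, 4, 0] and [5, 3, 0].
y[0] = 2×5 = 10; y[1] = 2×3 + 4×5 = 26; y[2] = 2×0 + 4×3 + 0×5 = 12; y[3] = 4×0 + 0×3 = 0; y[4] = 0×0 = 0

[10, 26, 12, 0, 0]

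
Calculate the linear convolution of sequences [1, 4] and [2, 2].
y[0] = 1×2 = 2; y[1] = 1×2 + 4×2 = 10; y[2] = 4×2 = 8

[2, 10, 8]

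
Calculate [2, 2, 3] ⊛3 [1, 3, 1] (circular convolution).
Use y[k] = Σ_j s[j]·t[(k-j) mod 3]. y[0] = 2×1 + 2×1 + 3×3 = 13; y[1] = 2×3 + 2×1 + 3×1 = 11; y[2] = 2×1 + 2×3 + 3×1 = 11. Result: [13, 11, 11]

[13, 11, 11]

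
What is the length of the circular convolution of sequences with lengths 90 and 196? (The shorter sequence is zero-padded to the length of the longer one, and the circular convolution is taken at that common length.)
Circular convolution (zero-padding the shorter input) has length max(m, n) = max(90, 196) = 196

196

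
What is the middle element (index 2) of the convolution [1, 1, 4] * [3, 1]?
Use y[k] = Σ_i a[i]·b[k-i] at k=2. y[2] = 1×1 + 4×3 = 13

13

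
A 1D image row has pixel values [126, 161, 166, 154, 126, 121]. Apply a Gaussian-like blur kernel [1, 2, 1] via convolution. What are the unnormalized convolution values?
Convolve image row [126, 161, 166, 154, 126, 121] with kernel [1, 2, 1]: y[0] = 126×1 = 126; y[1] = 126×2 + 161×1 = 413; y[2] = 126×1 + 161×2 + 166×1 = 614; y[3] = 161×1 + 166×2 + 154×1 = 647; y[4] = 166×1 + 154×2 + 126×1 = 600; y[5] = 154×1 + 126×2 + 121×1 = 527; y[6] = 126×1 + 121×2 = 368; y[7] = 121×1 = 121 → [126, 413, 614, 647, 600, 527, 368, 121]. Normalization factor = sum(kernel) = 4.

[126, 413, 614, 647, 600, 527, 368, 121]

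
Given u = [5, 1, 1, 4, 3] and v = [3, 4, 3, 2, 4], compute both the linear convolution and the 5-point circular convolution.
Linear: y_lin[0] = 5×3 = 15; y_lin[1] = 5×4 + 1×3 = 23; y_lin[2] = 5×3 + 1×4 + 1×3 = 22; y_lin[3] = 5×2 + 1×3 + 1×4 + 4×3 = 29; y_lin[4] = 5×4 + 1×2 + 1×3 + 4×4 + 3×3 = 50; y_lin[5] = 1×4 + 1×2 + 4×3 + 3×4 = 30; y_lin[6] = 1×4 + 4×2 + 3×3 = 21; y_lin[7] = 4×4 + 3×2 = 22; y_lin[8] = 3×4 = 12 → [15, 23, 22, 29, 50, 30, 21, 22, 12]. Circular (length 5): y[0] = 5×3 + 1×4 + 1×2 + 4×3 + 3×4 = 45; y[1] = 5×4 + 1×3 + 1×4 + 4×2 + 3×3 = 44; y[2] = 5×3 + 1×4 + 1×3 + 4×4 + 3×2 = 44; y[3] = 5×2 + 1×3 + 1×4 + 4×3 + 3×4 = 41; y[4] = 5×4 + 1×2 + 1×3 + 4×4 + 3×3 = 50 → [45, 44, 44, 41, 50]

Linear: [15, 23, 22, 29, 50, 30, 21, 22, 12], Circular: [45, 44, 44, 41, 50]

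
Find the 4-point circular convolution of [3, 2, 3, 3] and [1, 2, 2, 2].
Use y[k] = Σ_j s[j]·t[(k-j) mod 4]. y[0] = 3×1 + 2×2 + 3×2 + 3×2 = 19; y[1] = 3×2 + 2×1 + 3×2 + 3×2 = 20; y[2] = 3×2 + 2×2 + 3×1 + 3×2 = 19; y[3] = 3×2 + 2×2 + 3×2 + 3×1 = 19. Result: [19, 20, 19, 19]

[19, 20, 19, 19]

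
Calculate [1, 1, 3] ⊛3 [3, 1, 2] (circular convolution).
Use y[k] = Σ_j u[j]·v[(k-j) mod 3]. y[0] = 1×3 + 1×2 + 3×1 = 8; y[1] = 1×1 + 1×3 + 3×2 = 10; y[2] = 1×2 + 1×1 + 3×3 = 12. Result: [8, 10, 12]

[8, 10, 12]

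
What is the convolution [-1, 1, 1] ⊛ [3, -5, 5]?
y[0] = -1×3 = -3; y[1] = -1×-5 + 1×3 = 8; y[2] = -1×5 + 1×-5 + 1×3 = -7; y[3] = 1×5 + 1×-5 = 0; y[4] = 1×5 = 5

[-3, 8, -7, 0, 5]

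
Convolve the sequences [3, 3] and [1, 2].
y[0] = 3×1 = 3; y[1] = 3×2 + 3×1 = 9; y[2] = 3×2 = 6

[3, 9, 6]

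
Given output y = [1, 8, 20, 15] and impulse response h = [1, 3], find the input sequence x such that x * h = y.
Deconvolve y=[1, 8, 20, 15] by h=[1, 3]. Since h[0]=1, solve forward: x[0] = y[0] / 1 = 1; x[1] = (y[1] - 1×3) / 1 = 5; x[2] = (y[2] - 5×3) / 1 = 5. So x = [1, 5, 5]. Check by forward convolution: y[0] = 1×1 = 1; y[1] = 1×3 + 5×1 = 8; y[2] = 5×3 + 5×1 = 20; y[3] = 5×3 = 15

[1, 5, 5]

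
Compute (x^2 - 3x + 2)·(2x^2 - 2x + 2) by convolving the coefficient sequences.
Ascending coefficients: a = [2, -3, 1], b = [2, -2, 2]. c[0] = 2×2 = 4; c[1] = 2×-2 + -3×2 = -10; c[2] = 2×2 + -3×-2 + 1×2 = 12; c[3] = -3×2 + 1×-2 = -8; c[4] = 1×2 = 2. Result coefficients: [4, -10, 12, -8, 2] → 2x^4 - 8x^3 + 12x^2 - 10x + 4

2x^4 - 8x^3 + 12x^2 - 10x + 4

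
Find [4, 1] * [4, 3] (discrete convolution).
y[0] = 4×4 = 16; y[1] = 4×3 + 1×4 = 16; y[2] = 1×3 = 3

[16, 16, 3]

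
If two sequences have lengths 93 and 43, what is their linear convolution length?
Linear/full convolution length: m + n - 1 = 93 + 43 - 1 = 135

135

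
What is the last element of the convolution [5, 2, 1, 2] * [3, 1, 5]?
Use y[k] = Σ_i a[i]·b[k-i] at k=5. y[5] = 2×5 = 10

10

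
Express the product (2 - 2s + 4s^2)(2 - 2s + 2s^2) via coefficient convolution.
Ascending coefficients: a = [2, -2, 4], b = [2, -2, 2]. c[0] = 2×2 = 4; c[1] = 2×-2 + -2×2 = -8; c[2] = 2×2 + -2×-2 + 4×2 = 16; c[3] = -2×2 + 4×-2 = -12; c[4] = 4×2 = 8. Result coefficients: [4, -8, 16, -12, 8] → 4 - 8s + 16s^2 - 12s^3 + 8s^4

4 - 8s + 16s^2 - 12s^3 + 8s^4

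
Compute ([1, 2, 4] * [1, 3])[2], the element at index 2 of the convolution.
Use y[k] = Σ_i a[i]·b[k-i] at k=2. y[2] = 2×3 + 4×1 = 10

10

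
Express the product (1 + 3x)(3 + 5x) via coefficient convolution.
Ascending coefficients: a = [1, 3], b = [3, 5]. c[0] = 1×3 = 3; c[1] = 1×5 + 3×3 = 14; c[2] = 3×5 = 15. Result coefficients: [3, 14, 15] → 3 + 14x + 15x^2

3 + 14x + 15x^2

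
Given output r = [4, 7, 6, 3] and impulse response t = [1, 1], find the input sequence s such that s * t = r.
Deconvolve r=[4, 7, 6, 3] by t=[1, 1]. Since t[0]=1, solve forward: s[0] = r[0] / 1 = 4; s[1] = (r[1] - 4×1) / 1 = 3; s[2] = (r[2] - 3×1) / 1 = 3. So s = [4, 3, 3]. Check by forward convolution: r[0] = 4×1 = 4; r[1] = 4×1 + 3×1 = 7; r[2] = 3×1 + 3×1 = 6; r[3] = 3×1 = 3

[4, 3, 3]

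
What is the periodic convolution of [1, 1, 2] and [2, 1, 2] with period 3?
Use y[k] = Σ_j f[j]·g[(k-j) mod 3]. y[0] = 1×2 + 1×2 + 2×1 = 6; y[1] = 1×1 + 1×2 + 2×2 = 7; y[2] = 1×2 + 1×1 + 2×2 = 7. Result: [6, 7, 7]

[6, 7, 7]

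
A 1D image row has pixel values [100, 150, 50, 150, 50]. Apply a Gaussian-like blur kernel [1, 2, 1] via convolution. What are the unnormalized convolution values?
Convolve image row [100, 150, 50, 150, 50] with kernel [1, 2, 1]: y[0] = 100×1 = 100; y[1] = 100×2 + 150×1 = 350; y[2] = 100×1 + 150×2 + 50×1 = 450; y[3] = 150×1 + 50×2 + 150×1 = 400; y[4] = 50×1 + 150×2 + 50×1 = 400; y[5] = 150×1 + 50×2 = 250; y[6] = 50×1 = 50 → [100, 350, 450, 400, 400, 250, 50]. Normalization factor = sum(kernel) = 4.

[100, 350, 450, 400, 400, 250, 50]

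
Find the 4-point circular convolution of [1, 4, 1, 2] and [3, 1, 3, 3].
Use y[k] = Σ_j f[j]·g[(k-j) mod 4]. y[0] = 1×3 + 4×3 + 1×3 + 2×1 = 20; y[1] = 1×1 + 4×3 + 1×3 + 2×3 = 22; y[2] = 1×3 + 4×1 + 1×3 + 2×3 = 16; y[3] = 1×3 + 4×3 + 1×1 + 2×3 = 22. Result: [20, 22, 16, 22]

[20, 22, 16, 22]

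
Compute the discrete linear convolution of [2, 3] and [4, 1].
y[0] = 2×4 = 8; y[1] = 2×1 + 3×4 = 14; y[2] = 3×1 = 3

[8, 14, 3]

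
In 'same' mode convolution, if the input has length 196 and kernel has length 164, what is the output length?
'Same' mode returns an output with the same length as the input: 196

196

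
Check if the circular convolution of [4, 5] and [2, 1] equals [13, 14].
Recompute circular convolution of [4, 5] and [2, 1]: y[0] = 4×2 + 5×1 = 13; y[1] = 4×1 + 5×2 = 14 → [13, 14]. Given [13, 14] matches, so answer: Yes

Yes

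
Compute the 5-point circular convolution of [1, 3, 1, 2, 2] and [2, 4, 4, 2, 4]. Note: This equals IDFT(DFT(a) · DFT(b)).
Either evaluate y[k] = Σ_j a[j]·b[(k-j) mod 5] directly, or use IDFT(DFT(a) · DFT(b)). y[0] = 1×2 + 3×4 + 1×2 + 2×4 + 2×4 = 32; y[1] = 1×4 + 3×2 + 1×4 + 2×2 + 2×4 = 26; y[2] = 1×4 + 3×4 + 1×2 + 2×4 + 2×2 = 30; y[3] = 1×2 + 3×4 + 1×4 + 2×2 + 2×4 = 30; y[4] = 1×4 + 3×2 + 1×4 + 2×4 + 2×2 = 26. Result: [32, 26, 30, 30, 26]

[32, 26, 30, 30, 26]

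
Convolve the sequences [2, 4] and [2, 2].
y[0] = 2×2 = 4; y[1] = 2×2 + 4×2 = 12; y[2] = 4×2 = 8

[4, 12, 8]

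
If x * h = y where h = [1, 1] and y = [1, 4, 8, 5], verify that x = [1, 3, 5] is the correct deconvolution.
Forward-compute [1, 3, 5] * [1, 1]: y[0] = 1×1 = 1; y[1] = 1×1 + 3×1 = 4; y[2] = 3×1 + 5×1 = 8; y[3] = 5×1 = 5 → [1, 4, 8, 5]. Matches given y = [1, 4, 8, 5], so verified.

Verified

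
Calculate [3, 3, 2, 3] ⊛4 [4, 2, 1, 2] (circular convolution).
Use y[k] = Σ_j u[j]·v[(k-j) mod 4]. y[0] = 3×4 + 3×2 + 2×1 + 3×2 = 26; y[1] = 3×2 + 3×4 + 2×2 + 3×1 = 25; y[2] = 3×1 + 3×2 + 2×4 + 3×2 = 23; y[3] = 3×2 + 3×1 + 2×2 + 3×4 = 25. Result: [26, 25, 23, 25]

[26, 25, 23, 25]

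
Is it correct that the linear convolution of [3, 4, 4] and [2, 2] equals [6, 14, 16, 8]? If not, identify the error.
Recompute linear convolution of [3, 4, 4] and [2, 2]: y[0] = 3×2 = 6; y[1] = 3×2 + 4×2 = 14; y[2] = 4×2 + 4×2 = 16; y[3] = 4×2 = 8 → [6, 14, 16, 8]. Given [6, 14, 16, 8] matches, so answer: Yes

Yes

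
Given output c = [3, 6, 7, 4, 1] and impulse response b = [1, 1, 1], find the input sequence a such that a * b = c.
Deconvolve c=[3, 6, 7, 4, 1] by b=[1, 1, 1]. Since b[0]=1, solve forward: a[0] = c[0] / 1 = 3; a[1] = (c[1] - 3×1) / 1 = 3; a[2] = (c[2] - 3×1 - 3×1) / 1 = 1. So a = [3, 3, 1]. Check by forward convolution: c[0] = 3×1 = 3; c[1] = 3×1 + 3×1 = 6; c[2] = 3×1 + 3×1 + 1×1 = 7; c[3] = 3×1 + 1×1 = 4; c[4] = 1×1 = 1

[3, 3, 1]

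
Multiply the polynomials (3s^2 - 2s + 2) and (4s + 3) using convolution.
Ascending coefficients: a = [2, -2, 3], b = [3, 4]. c[0] = 2×3 = 6; c[1] = 2×4 + -2×3 = 2; c[2] = -2×4 + 3×3 = 1; c[3] = 3×4 = 12. Result coefficients: [6, 2, 1, 12] → 12s^3 + s^2 + 2s + 6

12s^3 + s^2 + 2s + 6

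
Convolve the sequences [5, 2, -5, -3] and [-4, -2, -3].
y[0] = 5×-4 = -20; y[1] = 5×-2 + 2×-4 = -18; y[2] = 5×-3 + 2×-2 + -5×-4 = 1; y[3] = 2×-3 + -5×-2 + -3×-4 = 16; y[4] = -5×-3 + -3×-2 = 21; y[5] = -3×-3 = 9

[-20, -18, 1, 16, 21, 9]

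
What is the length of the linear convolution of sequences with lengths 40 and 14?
Linear/full convolution length: m + n - 1 = 40 + 14 - 1 = 53

53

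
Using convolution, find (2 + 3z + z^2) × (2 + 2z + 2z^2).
Ascending coefficients: a = [2, 3, 1], b = [2, 2, 2]. c[0] = 2×2 = 4; c[1] = 2×2 + 3×2 = 10; c[2] = 2×2 + 3×2 + 1×2 = 12; c[3] = 3×2 + 1×2 = 8; c[4] = 1×2 = 2. Result coefficients: [4, 10, 12, 8, 2] → 4 + 10z + 12z^2 + 8z^3 + 2z^4

4 + 10z + 12z^2 + 8z^3 + 2z^4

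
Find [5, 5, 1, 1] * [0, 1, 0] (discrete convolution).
y[0] = 5×0 = 0; y[1] = 5×1 + 5×0 = 5; y[2] = 5×0 + 5×1 + 1×0 = 5; y[3] = 5×0 + 1×1 + 1×0 = 1; y[4] = 1×0 + 1×1 = 1; y[5] = 1×0 = 0

[0, 5, 5, 1, 1, 0]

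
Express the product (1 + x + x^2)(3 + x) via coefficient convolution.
Ascending coefficients: a = [1, 1, 1], b = [3, 1]. c[0] = 1×3 = 3; c[1] = 1×1 + 1×3 = 4; c[2] = 1×1 + 1×3 = 4; c[3] = 1×1 = 1. Result coefficients: [3, 4, 4, 1] → 3 + 4x + 4x^2 + x^3

3 + 4x + 4x^2 + x^3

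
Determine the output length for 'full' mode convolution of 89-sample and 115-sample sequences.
Linear/full convolution length: m + n - 1 = 89 + 115 - 1 = 203

203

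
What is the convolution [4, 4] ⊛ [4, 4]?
y[0] = 4×4 = 16; y[1] = 4×4 + 4×4 = 32; y[2] = 4×4 = 16

[16, 32, 16]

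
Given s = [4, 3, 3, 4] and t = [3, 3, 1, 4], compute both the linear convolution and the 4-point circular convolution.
Linear: y_lin[0] = 4×3 = 12; y_lin[1] = 4×3 + 3×3 = 21; y_lin[2] = 4×1 + 3×3 + 3×3 = 22; y_lin[3] = 4×4 + 3×1 + 3×3 + 4×3 = 40; y_lin[4] = 3×4 + 3×1 + 4×3 = 27; y_lin[5] = 3×4 + 4×1 = 16; y_lin[6] = 4×4 = 16 → [12, 21, 22, 40, 27, 16, 16]. Circular (length 4): y[0] = 4×3 + 3×4 + 3×1 + 4×3 = 39; y[1] = 4×3 + 3×3 + 3×4 + 4×1 = 37; y[2] = 4×1 + 3×3 + 3×3 + 4×4 = 38; y[3] = 4×4 + 3×1 + 3×3 + 4×3 = 40 → [39, 37, 38, 40]

Linear: [12, 21, 22, 40, 27, 16, 16], Circular: [39, 37, 38, 40]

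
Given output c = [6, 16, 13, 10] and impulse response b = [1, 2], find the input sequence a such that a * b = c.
Deconvolve c=[6, 16, 13, 10] by b=[1, 2]. Since b[0]=1, solve forward: a[0] = c[0] / 1 = 6; a[1] = (c[1] - 6×2) / 1 = 4; a[2] = (c[2] - 4×2) / 1 = 5. So a = [6, 4, 5]. Check by forward convolution: c[0] = 6×1 = 6; c[1] = 6×2 + 4×1 = 16; c[2] = 4×2 + 5×1 = 13; c[3] = 5×2 = 10

[6, 4, 5]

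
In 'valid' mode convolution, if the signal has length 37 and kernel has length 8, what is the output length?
'Valid' mode counts only positions where the kernel fully overlaps the signal: m - n + 1 = 37 - 8 + 1 = 30

30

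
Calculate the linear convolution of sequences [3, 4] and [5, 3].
y[0] = 3×5 = 15; y[1] = 3×3 + 4×5 = 29; y[2] = 4×3 = 12

[15, 29, 12]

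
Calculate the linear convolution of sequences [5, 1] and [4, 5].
y[0] = 5×4 = 20; y[1] = 5×5 + 1×4 = 29; y[2] = 1×5 = 5

[20, 29, 5]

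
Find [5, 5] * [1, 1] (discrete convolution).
y[0] = 5×1 = 5; y[1] = 5×1 + 5×1 = 10; y[2] = 5×1 = 5

[5, 10, 5]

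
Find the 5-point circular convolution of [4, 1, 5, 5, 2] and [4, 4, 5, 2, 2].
Use y[k] = Σ_j f[j]·g[(k-j) mod 5]. y[0] = 4×4 + 1×2 + 5×2 + 5×5 + 2×4 = 61; y[1] = 4×4 + 1×4 + 5×2 + 5×2 + 2×5 = 50; y[2] = 4×5 + 1×4 + 5×4 + 5×2 + 2×2 = 58; y[3] = 4×2 + 1×5 + 5×4 + 5×4 + 2×2 = 57; y[4] = 4×2 + 1×2 + 5×5 + 5×4 + 2×4 = 63. Result: [61, 50, 58, 57, 63]

[61, 50, 58, 57, 63]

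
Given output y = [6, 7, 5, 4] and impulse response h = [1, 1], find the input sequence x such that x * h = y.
Deconvolve y=[6, 7, 5, 4] by h=[1, 1]. Since h[0]=1, solve forward: x[0] = y[0] / 1 = 6; x[1] = (y[1] - 6×1) / 1 = 1; x[2] = (y[2] - 1×1) / 1 = 4. So x = [6, 1, 4]. Check by forward convolution: y[0] = 6×1 = 6; y[1] = 6×1 + 1×1 = 7; y[2] = 1×1 + 4×1 = 5; y[3] = 4×1 = 4

[6, 1, 4]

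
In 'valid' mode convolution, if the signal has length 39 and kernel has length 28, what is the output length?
'Valid' mode counts only positions where the kernel fully overlaps the signal: m - n + 1 = 39 - 28 + 1 = 12

12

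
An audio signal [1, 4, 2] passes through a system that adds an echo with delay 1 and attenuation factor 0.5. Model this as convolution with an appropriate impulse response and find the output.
Direct-path + delayed-attenuated-path model → impulse response h = [1, 0.5] (1 at lag 0, 0.5 at lag 1). Output y[n] = x[n] + 0.5·x[n - 1] (with x[n] = 0 outside 0..2): y[0] = 1 + 0.5×0 = 1; y[1] = 4 + 0.5×1 = 4.5; y[2] = 2 + 0.5×4 = 4.0; y[3] = 0 + 0.5×2 = 1.0. So y = [1, 4.5, 4.0, 1.0]

[1, 4.5, 4.0, 1.0]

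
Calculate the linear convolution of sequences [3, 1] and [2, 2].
y[0] = 3×2 = 6; y[1] = 3×2 + 1×2 = 8; y[2] = 1×2 = 2

[6, 8, 2]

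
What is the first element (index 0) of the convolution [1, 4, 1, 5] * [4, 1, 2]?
Use y[k] = Σ_i a[i]·b[k-i] at k=0. y[0] = 1×4 = 4

4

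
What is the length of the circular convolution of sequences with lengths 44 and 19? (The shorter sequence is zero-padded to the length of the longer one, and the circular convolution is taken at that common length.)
Circular convolution (zero-padding the shorter input) has length max(m, n) = max(44, 19) = 44

44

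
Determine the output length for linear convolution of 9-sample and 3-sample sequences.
Linear/full convolution length: m + n - 1 = 9 + 3 - 1 = 11

11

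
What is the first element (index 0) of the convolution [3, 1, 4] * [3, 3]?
Use y[k] = Σ_i a[i]·b[k-i] at k=0. y[0] = 3×3 = 9

9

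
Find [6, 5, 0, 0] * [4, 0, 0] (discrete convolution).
y[0] = 6×4 = 24; y[1] = 6×0 + 5×4 = 20; y[2] = 6×0 + 5×0 + 0×4 = 0; y[3] = 5×0 + 0×0 + 0×4 = 0; y[4] = 0×0 + 0×0 = 0; y[5] = 0×0 = 0

[24, 20, 0, 0, 0, 0]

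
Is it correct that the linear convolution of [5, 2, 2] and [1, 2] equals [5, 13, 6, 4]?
Recompute linear convolution of [5, 2, 2] and [1, 2]: y[0] = 5×1 = 5; y[1] = 5×2 + 2×1 = 12; y[2] = 2×2 + 2×1 = 6; y[3] = 2×2 = 4 → [5, 12, 6, 4]. Compare to given [5, 13, 6, 4]: they differ at index 1: given 13, correct 12, so answer: No

No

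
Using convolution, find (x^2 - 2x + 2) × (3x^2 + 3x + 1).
Ascending coefficients: a = [2, -2, 1], b = [1, 3, 3]. c[0] = 2×1 = 2; c[1] = 2×3 + -2×1 = 4; c[2] = 2×3 + -2×3 + 1×1 = 1; c[3] = -2×3 + 1×3 = -3; c[4] = 1×3 = 3. Result coefficients: [2, 4, 1, -3, 3] → 3x^4 - 3x^3 + x^2 + 4x + 2

3x^4 - 3x^3 + x^2 + 4x + 2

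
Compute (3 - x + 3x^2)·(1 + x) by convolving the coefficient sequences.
Ascending coefficients: a = [3, -1, 3], b = [1, 1]. c[0] = 3×1 = 3; c[1] = 3×1 + -1×1 = 2; c[2] = -1×1 + 3×1 = 2; c[3] = 3×1 = 3. Result coefficients: [3, 2, 2, 3] → 3 + 2x + 2x^2 + 3x^3

3 + 2x + 2x^2 + 3x^3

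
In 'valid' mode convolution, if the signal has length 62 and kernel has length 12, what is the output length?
'Valid' mode counts only positions where the kernel fully overlaps the signal: m - n + 1 = 62 - 12 + 1 = 51

51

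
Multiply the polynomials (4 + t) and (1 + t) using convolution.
Ascending coefficients: a = [4, 1], b = [1, 1]. c[0] = 4×1 = 4; c[1] = 4×1 + 1×1 = 5; c[2] = 1×1 = 1. Result coefficients: [4, 5, 1] → 4 + 5t + t^2

4 + 5t + t^2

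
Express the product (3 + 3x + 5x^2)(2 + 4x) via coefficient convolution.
Ascending coefficients: a = [3, 3, 5], b = [2, 4]. c[0] = 3×2 = 6; c[1] = 3×4 + 3×2 = 18; c[2] = 3×4 + 5×2 = 22; c[3] = 5×4 = 20. Result coefficients: [6, 18, 22, 20] → 6 + 18x + 22x^2 + 20x^3

6 + 18x + 22x^2 + 20x^3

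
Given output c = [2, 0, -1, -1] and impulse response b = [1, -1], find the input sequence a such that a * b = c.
Deconvolve c=[2, 0, -1, -1] by b=[1, -1]. Since b[0]=1, solve forward: a[0] = c[0] / 1 = 2; a[1] = (c[1] - 2×-1) / 1 = 2; a[2] = (c[2] - 2×-1) / 1 = 1. So a = [2, 2, 1]. Check by forward convolution: c[0] = 2×1 = 2; c[1] = 2×-1 + 2×1 = 0; c[2] = 2×-1 + 1×1 = -1; c[3] = 1×-1 = -1

[2, 2, 1]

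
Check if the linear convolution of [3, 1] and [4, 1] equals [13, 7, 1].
Recompute linear convolution of [3, 1] and [4, 1]: y[0] = 3×4 = 12; y[1] = 3×1 + 1×4 = 7; y[2] = 1×1 = 1 → [12, 7, 1]. Compare to given [13, 7, 1]: they differ at index 0: given 13, correct 12, so answer: No

No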